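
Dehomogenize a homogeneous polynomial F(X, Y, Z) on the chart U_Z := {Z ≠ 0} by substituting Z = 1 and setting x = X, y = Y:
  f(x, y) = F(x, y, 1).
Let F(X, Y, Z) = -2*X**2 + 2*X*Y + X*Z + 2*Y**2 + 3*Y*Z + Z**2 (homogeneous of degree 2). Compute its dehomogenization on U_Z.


f(x, y) = -2*x**2 + 2*x*y + x + 2*y**2 + 3*y + 1

On U_Z we set Z = 1. Each monomial c·X^i·Y^j·Z^k in F becomes c·x^i·y^j·1^k = c·x^i·y^j.
Substituting Z = 1: F(X, Y, 1) = -2*x**2 + 2*x*y + x + 2*y**2 + 3*y + 1.
Note: deg(f) ≤ deg(F) = 2; strict inequality happens when F is divisible by Z (lost terms).


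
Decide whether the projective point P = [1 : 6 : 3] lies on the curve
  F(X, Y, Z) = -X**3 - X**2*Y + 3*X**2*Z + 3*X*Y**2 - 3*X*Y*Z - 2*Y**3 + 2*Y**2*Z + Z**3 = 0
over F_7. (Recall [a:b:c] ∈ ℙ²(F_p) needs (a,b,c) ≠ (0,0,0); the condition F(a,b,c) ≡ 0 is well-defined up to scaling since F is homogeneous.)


F(1,6,3) ≡ 0 (mod 7); P is on the curve.

Evaluate F(1, 6, 3) term-by-term (mod 7).
  -X**3 ↦ -1·1·1·1 = -1
  -X**2*Y ↦ -1·1·6·1 = -6
  3*X**2*Z ↦ 3·1·1·3 = 9
  3*X*Y**2 ↦ 3·1·36·1 = 108
  -3*X*Y*Z ↦ -3·1·6·3 = -54
  -2*Y**3 ↦ -2·1·216·1 = -432
  2*Y**2*Z ↦ 2·1·36·3 = 216
  Z**3 ↦ 1·1·1·27 = 27
Sum: F(1, 6, 3) = (-1) + (-6) + (9) + (108) + (-54) + (-432) + (216) + (27) = -133.
Reducing mod 7: -133 ≡ 0 (mod 7).
Since F(a, b, c) ≡ 0 (mod 7), P lies on the curve.


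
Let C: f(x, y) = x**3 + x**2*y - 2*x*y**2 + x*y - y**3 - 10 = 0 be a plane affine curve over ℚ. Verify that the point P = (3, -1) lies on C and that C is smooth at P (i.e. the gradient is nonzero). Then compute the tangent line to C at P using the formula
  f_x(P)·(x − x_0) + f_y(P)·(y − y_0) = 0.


Tangent line at P: 18*x + 21*y - 33 = 0.

Step 1: f(3, -1) = 0, so P lies on C.
Step 2: partial derivatives
  f_x(x, y) = 3*x**2 + 2*x*y - 2*y**2 + y, f_y(x, y) = x**2 - 4*x*y + x - 3*y**2.
  f_x(P) = 18, f_y(P) = 21 (gradient nonzero, so P is smooth).
Step 3: tangent line at P: 18·(x − 3) + 21·(y − -1) = 0.
Expanding: 18*x + 21*y - 33 = 0.


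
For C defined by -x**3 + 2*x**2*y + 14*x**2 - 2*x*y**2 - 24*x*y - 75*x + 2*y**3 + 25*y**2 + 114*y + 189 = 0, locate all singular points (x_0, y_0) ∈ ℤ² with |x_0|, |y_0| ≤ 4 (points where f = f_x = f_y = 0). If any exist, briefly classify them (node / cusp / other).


Singular points: {(3, -3)}; classification: node.

Compute partial derivatives:
  f_x = -3*x**2 + 4*x*y + 28*x - 2*y**2 - 24*y - 75.
  f_y = 2*x**2 - 4*x*y - 24*x + 6*y**2 + 50*y + 114.
Scan x_0 ∈ {−4, ..., 4}. For each x_0, f_y(x_0, y) is a polynomial in y; find its integer roots y ∈ {−4, ..., 4}, then test f_x and f at those candidates.
  x = -4: f_y(-4, y) = 6*y**2 + 66*y + 242; no integer root y with |y| ≤ 4.
  x = -3: f_y(-3, y) = 6*y**2 + 62*y + 204; no integer root y with |y| ≤ 4.
  x = -2: f_y(-2, y) = 6*y**2 + 58*y + 170; no integer root y with |y| ≤ 4.
  x = -1: f_y(-1, y) = 6*y**2 + 54*y + 140; no integer root y with |y| ≤ 4.
  x = 0: f_y(0, y) = 6*y**2 + 50*y + 114; no integer root y with |y| ≤ 4.
  x = 1: f_y(1, y) = 6*y**2 + 46*y + 92; no integer root y with |y| ≤ 4.
  x = 2: f_y(2, y) = 6*y**2 + 42*y + 74; no integer root y with |y| ≤ 4.
  x = 3: f_y(3, y) = 6*y**2 + 38*y + 60; vanishes at y ∈ {-3}. (3, -3): f_x = 0, f = 0 — SINGULAR.
  x = 4: f_y(4, y) = 6*y**2 + 34*y + 50; no integer root y with |y| ≤ 4.
Only singular point on the grid: (3, -3).
Classify: substitute x = 3 + u, y = -3 + v and expand: f = -u**3 + 2*u**2*v - u**2 - 2*u*v**2 + 2*v**3 + v**2.
No constant or linear terms (consistent with a singular point). Quadratic part: -u**2 + v**2. Cubic part: -u**3 + 2*u**2*v - 2*u*v**2 + 2*v**3.
The quadratic part v**2 - u**2 = (v − u)(v + u) splits into two distinct linear factors, so there are two distinct tangent lines y − -3 = ±(x − 3) — this is a node (ordinary double point).
Classification: node.


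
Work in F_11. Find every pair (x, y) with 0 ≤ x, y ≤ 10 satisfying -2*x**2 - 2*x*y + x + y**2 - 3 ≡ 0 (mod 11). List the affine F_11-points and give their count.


Affine F_11-points: {(0, 5), (0, 6), (1, 5), (1, 8), (3, 7), (3, 10), (4, 9), (4, 10), (7, 7), (8, 8)}; count = 10.

For each of the 121 pairs (x, y) ∈ F_11², evaluate f(x, y) mod 11. Record the zeros.
  x = 0: [0↦8, 1↦9, 2↦1, 3↦6, 4↦2, 5↦0, 6↦0, 7↦2, 8↦6, 9↦1, 10↦9]  zeros at y ∈ {5, 6}
  x = 1: [0↦7, 1↦6, 2↦7, 3↦10, 4↦4, 5↦0, 6↦9, 7↦9, 8↦0, 9↦4, 10↦10]  zeros at y ∈ {5, 8}
  x = 2: [0↦2, 1↦10, 2↦9, 3↦10, 4↦2, 5↦7, 6↦3, 7↦1, 8↦1, 9↦3, 10↦7]  zeros at y ∈ ∅
  x = 3: [0↦4, 1↦10, 2↦7, 3↦6, 4↦7, 5↦10, 6↦4, 7↦0, 8↦9, 9↦9, 10↦0]  zeros at y ∈ {7, 10}
  x = 4: [0↦2, 1↦6, 2↦1, 3↦9, 4↦8, 5↦9, 6↦1, 7↦6, 8↦2, 9↦0, 10↦0]  zeros at y ∈ {9, 10}
  x = 5: [0↦7, 1↦9, 2↦2, 3↦8, 4↦5, 5↦4, 6↦5, 7↦8, 8↦2, 9↦9, 10↦7]  zeros at y ∈ ∅
  x = 6: [0↦8, 1↦8, 2↦10, 3↦3, 4↦9, 5↦6, 6↦5, 7↦6, 8↦9, 9↦3, 10↦10]  zeros at y ∈ ∅
  x = 7: [0↦5, 1↦3, 2↦3, 3↦5, 4↦9, 5↦4, 6↦1, 7↦0, 8↦1, 9↦4, 10↦9]  zeros at y ∈ {7}
  x = 8: [0↦9, 1↦5, 2↦3, 3↦3, 4↦5, 5↦9, 6↦4, 7↦1, 8↦0, 9↦1, 10↦4]  zeros at y ∈ {8}
  x = 9: [0↦9, 1↦3, 2↦10, 3↦8, 4↦8, 5↦10, 6↦3, 7↦9, 8↦6, 9↦5, 10↦6]  zeros at y ∈ ∅
  x = 10: [0↦5, 1↦8, 2↦2, 3↦9, 4↦7, 5↦7, 6↦9, 7↦2, 8↦8, 9↦5, 10↦4]  zeros at y ∈ ∅
Collecting zeros: affine points = {(0, 5), (0, 6), (1, 5), (1, 8), (3, 7), (3, 10), (4, 9), (4, 10), (7, 7), (8, 8)}.
Total count |C(F_11)_aff| = 10.


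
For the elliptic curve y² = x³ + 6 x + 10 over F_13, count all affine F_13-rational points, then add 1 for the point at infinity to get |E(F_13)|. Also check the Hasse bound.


Affine points = {(0, 6), (0, 7), (1, 2), (1, 11), (2, 2), (2, 11), (3, 4), (3, 9), (5, 3), (5, 10), (9, 0), (10, 2), (10, 11), (11, 4), (11, 9), (12, 4), (12, 9)}; affine count = 17; |E(F_13)| = 18.

Discriminant check: Δ ∝ 4a³ + 27b² = 4·6³ + 27·10² = 4·216 + 27·100 ≡ 2 (mod 13). Nonzero ⇒ E is nonsingular.
For each x ∈ F_13, compute rhs = x³ + 6·x + 10 mod 13, then count y ∈ F_13 with y² ≡ rhs.
  x = 0: rhs = 10, matching y values: 6, 7 (2 points).
  x = 1: rhs = 4, matching y values: 2, 11 (2 points).
  x = 2: rhs = 4, matching y values: 2, 11 (2 points).
  x = 3: rhs = 3, matching y values: 4, 9 (2 points).
  x = 4: rhs = 7, matching y values: none (0 points).
  x = 5: rhs = 9, matching y values: 3, 10 (2 points).
  x = 6: rhs = 2, matching y values: none (0 points).
  x = 7: rhs = 5, matching y values: none (0 points).
  x = 8: rhs = 11, matching y values: none (0 points).
  x = 9: rhs = 0, matching y values: 0 (1 points).
  x = 10: rhs = 4, matching y values: 2, 11 (2 points).
  x = 11: rhs = 3, matching y values: 4, 9 (2 points).
  x = 12: rhs = 3, matching y values: 4, 9 (2 points).
Total affine count: 17.
Full point count |E(F_13)| = 17 + 1 = 18.
Hasse bound: |18 − (13+1)| = |4| = 4 ≤ 2√13 ≈ 7.2111 ✓.


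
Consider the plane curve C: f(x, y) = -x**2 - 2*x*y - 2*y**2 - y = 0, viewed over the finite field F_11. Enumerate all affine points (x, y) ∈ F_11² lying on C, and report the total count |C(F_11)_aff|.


Affine F_11-points: {(0, 0), (0, 5), (1, 5), (1, 10), (2, 1), (2, 2), (5, 2), (5, 9), (7, 1), (7, 8), (10, 8), (10, 9)}; count = 12.

For each of the 121 pairs (x, y) ∈ F_11², evaluate f(x, y) mod 11. Record the zeros.
  x = 0: [0↦0, 1↦8, 2↦1, 3↦1, 4↦8, 5↦0, 6↦10, 7↦5, 8↦7, 9↦5, 10↦10]  zeros at y ∈ {0, 5}
  x = 1: [0↦10, 1↦5, 2↦7, 3↦5, 4↦10, 5↦0, 6↦8, 7↦1, 8↦1, 9↦8, 10↦0]  zeros at y ∈ {5, 10}
  x = 2: [0↦7, 1↦0, 2↦0, 3↦7, 4↦10, 5↦9, 6↦4, 7↦6, 8↦4, 9↦9, 10↦10]  zeros at y ∈ {1, 2}
  x = 3: [0↦2, 1↦4, 2↦2, 3↦7, 4↦8, 5↦5, 6↦9, 7↦9, 8↦5, 9↦8, 10↦7]  zeros at y ∈ ∅
  x = 4: [0↦6, 1↦6, 2↦2, 3↦5, 4↦4, 5↦10, 6↦1, 7↦10, 8↦4, 9↦5, 10↦2]  zeros at y ∈ ∅
  x = 5: [0↦8, 1↦6, 2↦0, 3↦1, 4↦9, 5↦2, 6↦2, 7↦9, 8↦1, 9↦0, 10↦6]  zeros at y ∈ {2, 9}
  x = 6: [0↦8, 1↦4, 2↦7, 3↦6, 4↦1, 5↦3, 6↦1, 7↦6, 8↦7, 9↦4, 10↦8]  zeros at y ∈ ∅
  x = 7: [0↦6, 1↦0, 2↦1, 3↦9, 4↦2, 5↦2, 6↦9, 7↦1, 8↦0, 9↦6, 10↦8]  zeros at y ∈ {1, 8}
  x = 8: [0↦2, 1↦5, 2↦4, 3↦10, 4↦1, 5↦10, 6↦4, 7↦5, 8↦2, 9↦6, 10↦6]  zeros at y ∈ ∅
  x = 9: [0↦7, 1↦8, 2↦5, 3↦9, 4↦9, 5↦5, 6↦8, 7↦7, 8↦2, 9↦4, 10↦2]  zeros at y ∈ ∅
  x = 10: [0↦10, 1↦9, 2↦4, 3↦6, 4↦4, 5↦9, 6↦10, 7↦7, 8↦0, 9↦0, 10↦7]  zeros at y ∈ {8, 9}
Collecting zeros: affine points = {(0, 0), (0, 5), (1, 5), (1, 10), (2, 1), (2, 2), (5, 2), (5, 9), (7, 1), (7, 8), (10, 8), (10, 9)}.
Total count |C(F_11)_aff| = 12.


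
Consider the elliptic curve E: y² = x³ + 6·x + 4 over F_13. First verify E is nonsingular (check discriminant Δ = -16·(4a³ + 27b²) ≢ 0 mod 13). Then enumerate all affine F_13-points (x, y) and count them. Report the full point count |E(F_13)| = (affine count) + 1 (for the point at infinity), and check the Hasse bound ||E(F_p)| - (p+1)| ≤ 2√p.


Affine points = {(0, 2), (0, 11), (3, 6), (3, 7), (4, 1), (4, 12), (5, 4), (5, 9), (6, 3), (6, 10), (7, 5), (7, 8), (11, 6), (11, 7), (12, 6), (12, 7)}; affine count = 16; |E(F_13)| = 17.

Discriminant check: Δ ∝ 4a³ + 27b² = 4·6³ + 27·4² = 4·216 + 27·16 ≡ 9 (mod 13). Nonzero ⇒ E is nonsingular.
For each x ∈ F_13, compute rhs = x³ + 6·x + 4 mod 13, then count y ∈ F_13 with y² ≡ rhs.
  x = 0: rhs = 4, matching y values: 2, 11 (2 points).
  x = 1: rhs = 11, matching y values: none (0 points).
  x = 2: rhs = 11, matching y values: none (0 points).
  x = 3: rhs = 10, matching y values: 6, 7 (2 points).
  x = 4: rhs = 1, matching y values: 1, 12 (2 points).
  x = 5: rhs = 3, matching y values: 4, 9 (2 points).
  x = 6: rhs = 9, matching y values: 3, 10 (2 points).
  x = 7: rhs = 12, matching y values: 5, 8 (2 points).
  x = 8: rhs = 5, matching y values: none (0 points).
  x = 9: rhs = 7, matching y values: none (0 points).
  x = 10: rhs = 11, matching y values: none (0 points).
  x = 11: rhs = 10, matching y values: 6, 7 (2 points).
  x = 12: rhs = 10, matching y values: 6, 7 (2 points).
Total affine count: 16.
Full point count |E(F_13)| = 16 + 1 = 17.
Hasse bound: |17 − (13+1)| = |3| = 3 ≤ 2√13 ≈ 7.2111 ✓.


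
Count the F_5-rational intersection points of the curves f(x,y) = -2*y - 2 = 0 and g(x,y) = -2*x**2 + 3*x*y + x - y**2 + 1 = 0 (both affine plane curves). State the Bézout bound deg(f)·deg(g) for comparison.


Common zeros: {(0, 4), (4, 4)}; count = 2; Bézout bound = 2.

deg(f) = 1, deg(g) = 2, so Bézout bound = 2.
Scan x ∈ F_5. For each x, list the y ∈ F_5 with f(x, y) ≡ 0 and those with g(x, y) ≡ 0 (mod 5); the common zeros in that column are the intersection.
  x = 0: f ≡ 0 at y ∈ {4}; g ≡ 0 at y ∈ {1, 4}; common: {4}.
  x = 1: f ≡ 0 at y ∈ {4}; g ≡ 0 at y ∈ {0, 3}; common: ∅.
  x = 2: f ≡ 0 at y ∈ {4}; g ≡ 0 at y ∈ {0, 1}; common: ∅.
  x = 3: f ≡ 0 at y ∈ {4}; g ≡ 0 at y ∈ {2}; common: ∅.
  x = 4: f ≡ 0 at y ∈ {4}; g ≡ 0 at y ∈ {3, 4}; common: {4}.
Collecting: common zeros = {(0, 4), (4, 4)}, so the count is 2.
Comparison with the Bézout bound: 2 ≤ 2 = deg(f)·deg(g), as expected for curves with no common component (the bound is attained).


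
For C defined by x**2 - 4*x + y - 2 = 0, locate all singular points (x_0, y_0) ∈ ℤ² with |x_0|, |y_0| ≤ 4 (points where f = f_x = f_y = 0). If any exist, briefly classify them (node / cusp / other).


No singular points in the scanned grid; C is smooth there.

Compute partial derivatives:
  f_x = 2*x - 4.
  f_y = 1.
f_y = 1 is a nonzero constant, so f_y never vanishes: no point (x, y) can satisfy f = f_x = f_y = 0. In particular no (x, y) ∈ {−4, ..., 4}² is singular; the curve is smooth.


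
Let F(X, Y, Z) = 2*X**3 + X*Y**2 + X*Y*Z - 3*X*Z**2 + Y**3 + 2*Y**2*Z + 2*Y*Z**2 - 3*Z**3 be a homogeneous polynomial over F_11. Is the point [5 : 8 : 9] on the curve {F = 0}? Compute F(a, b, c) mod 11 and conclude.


F(5,8,9) ≡ 4 (mod 11); P is NOT on the curve.

Evaluate F(5, 8, 9) term-by-term (mod 11).
  2*X**3 ↦ 2·125·1·1 = 250
  X*Y**2 ↦ 1·5·64·1 = 320
  X*Y*Z ↦ 1·5·8·9 = 360
  -3*X*Z**2 ↦ -3·5·1·81 = -1215
  Y**3 ↦ 1·1·512·1 = 512
  2*Y**2*Z ↦ 2·1·64·9 = 1152
  2*Y*Z**2 ↦ 2·1·8·81 = 1296
  -3*Z**3 ↦ -3·1·1·729 = -2187
Sum: F(5, 8, 9) = (250) + (320) + (360) + (-1215) + (512) + (1152) + (1296) + (-2187) = 488.
Reducing mod 11: 488 ≡ 4 (mod 11).
Since F(a, b, c) ≡ 4 ≠ 0 (mod 11), P does NOT lie on the curve.


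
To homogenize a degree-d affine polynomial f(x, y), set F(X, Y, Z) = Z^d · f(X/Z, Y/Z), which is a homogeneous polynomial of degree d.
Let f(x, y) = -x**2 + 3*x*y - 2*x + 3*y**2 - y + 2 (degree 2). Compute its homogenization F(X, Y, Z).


F(X, Y, Z) = -X**2 + 3*X*Y - 2*X*Z + 3*Y**2 - Y*Z + 2*Z**2

deg(f) = 2.
Substitute x = X/Z, y = Y/Z into f, then multiply by Z^2.
  monomial -1·x^2·y^0 ↦ -1·X^2·Y^0·Z^0.
  monomial 3·x^1·y^1 ↦ 3·X^1·Y^1·Z^0.
  monomial -2·x^1·y^0 ↦ -2·X^1·Y^0·Z^1.
  monomial 3·x^0·y^2 ↦ 3·X^0·Y^2·Z^0.
  monomial -1·x^0·y^1 ↦ -1·X^0·Y^1·Z^1.
  monomial 2·x^0·y^0 ↦ 2·X^0·Y^0·Z^2.
Collecting: F(X, Y, Z) = -X**2 + 3*X*Y - 2*X*Z + 3*Y**2 - Y*Z + 2*Z**2.


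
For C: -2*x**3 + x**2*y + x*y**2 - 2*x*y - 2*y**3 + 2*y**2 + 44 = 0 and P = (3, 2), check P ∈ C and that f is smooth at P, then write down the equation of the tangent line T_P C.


Tangent line at P: -42*x - y + 128 = 0.

Step 1: f(3, 2) = 0, so P lies on C.
Step 2: partial derivatives
  f_x(x, y) = -6*x**2 + 2*x*y + y**2 - 2*y, f_y(x, y) = x**2 + 2*x*y - 2*x - 6*y**2 + 4*y.
  f_x(P) = -42, f_y(P) = -1 (gradient nonzero, so P is smooth).
Step 3: tangent line at P: -42·(x − 3) + -1·(y − 2) = 0.
Expanding: -42*x - y + 128 = 0.


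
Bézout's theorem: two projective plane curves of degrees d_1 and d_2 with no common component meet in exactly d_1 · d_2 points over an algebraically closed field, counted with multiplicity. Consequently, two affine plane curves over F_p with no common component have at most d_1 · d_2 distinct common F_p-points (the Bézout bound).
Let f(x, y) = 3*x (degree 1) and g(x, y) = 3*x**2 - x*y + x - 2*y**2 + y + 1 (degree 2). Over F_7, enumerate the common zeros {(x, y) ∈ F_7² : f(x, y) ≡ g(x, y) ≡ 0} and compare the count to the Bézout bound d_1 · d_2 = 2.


Common zeros: {(0, 1), (0, 3)}; count = 2; Bézout bound = 2.

deg(f) = 1, deg(g) = 2, so Bézout bound = 2.
Scan x ∈ F_7. For each x, list the y ∈ F_7 with f(x, y) ≡ 0 and those with g(x, y) ≡ 0 (mod 7); the common zeros in that column are the intersection.
  x = 0: f ≡ 0 at y ∈ {0, 1, 2, 3, 4, 5, 6}; g ≡ 0 at y ∈ {1, 3}; common: {1, 3}.
  x = 1: f ≡ 0 at y ∈ ∅; g ≡ 0 at y ∈ ∅; common: ∅.
  x = 2: f ≡ 0 at y ∈ ∅; g ≡ 0 at y ∈ {4, 6}; common: ∅.
  x = 3: f ≡ 0 at y ∈ ∅; g ≡ 0 at y ∈ {3}; common: ∅.
  x = 4: f ≡ 0 at y ∈ ∅; g ≡ 0 at y ∈ ∅; common: ∅.
  x = 5: f ≡ 0 at y ∈ ∅; g ≡ 0 at y ∈ ∅; common: ∅.
  x = 6: f ≡ 0 at y ∈ ∅; g ≡ 0 at y ∈ {4}; common: ∅.
Collecting: common zeros = {(0, 1), (0, 3)}, so the count is 2.
Comparison with the Bézout bound: 2 ≤ 2 = deg(f)·deg(g), as expected for curves with no common component (the bound is attained).


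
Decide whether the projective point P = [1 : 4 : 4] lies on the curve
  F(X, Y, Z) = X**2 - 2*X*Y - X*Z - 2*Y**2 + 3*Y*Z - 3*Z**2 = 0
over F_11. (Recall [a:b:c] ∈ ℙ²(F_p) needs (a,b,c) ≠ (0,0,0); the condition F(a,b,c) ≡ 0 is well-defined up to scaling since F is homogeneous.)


F(1,4,4) ≡ 1 (mod 11); P is NOT on the curve.

Evaluate F(1, 4, 4) term-by-term (mod 11).
  X**2 ↦ 1·1·1·1 = 1
  -2*X*Y ↦ -2·1·4·1 = -8
  -X*Z ↦ -1·1·1·4 = -4
  -2*Y**2 ↦ -2·1·16·1 = -32
  3*Y*Z ↦ 3·1·4·4 = 48
  -3*Z**2 ↦ -3·1·1·16 = -48
Sum: F(1, 4, 4) = (1) + (-8) + (-4) + (-32) + (48) + (-48) = -43.
Reducing mod 11: -43 ≡ 1 (mod 11).
Since F(a, b, c) ≡ 1 ≠ 0 (mod 11), P does NOT lie on the curve.


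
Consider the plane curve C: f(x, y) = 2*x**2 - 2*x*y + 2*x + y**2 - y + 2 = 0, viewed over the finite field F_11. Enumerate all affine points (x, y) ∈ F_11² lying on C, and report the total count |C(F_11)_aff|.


Affine F_11-points: {(0, 5), (0, 7), (3, 9), (4, 4), (4, 5), (5, 2), (5, 9), (6, 6), (6, 7), (7, 2), (10, 4), (10, 6)}; count = 12.

For each of the 121 pairs (x, y) ∈ F_11², evaluate f(x, y) mod 11. Record the zeros.
  x = 0: [0↦2, 1↦2, 2↦4, 3↦8, 4↦3, 5↦0, 6↦10, 7↦0, 8↦3, 9↦8, 10↦4]  zeros at y ∈ {5, 7}
  x = 1: [0↦6, 1↦4, 2↦4, 3↦6, 4↦10, 5↦5, 6↦2, 7↦1, 8↦2, 9↦5, 10↦10]  zeros at y ∈ ∅
  x = 2: [0↦3, 1↦10, 2↦8, 3↦8, 4↦10, 5↦3, 6↦9, 7↦6, 8↦5, 9↦6, 10↦9]  zeros at y ∈ ∅
  x = 3: [0↦4, 1↦9, 2↦5, 3↦3, 4↦3, 5↦5, 6↦9, 7↦4, 8↦1, 9↦0, 10↦1]  zeros at y ∈ {9}
  x = 4: [0↦9, 1↦1, 2↦6, 3↦2, 4↦0, 5↦0, 6↦2, 7↦6, 8↦1, 9↦9, 10↦8]  zeros at y ∈ {4, 5}
  x = 5: [0↦7, 1↦8, 2↦0, 3↦5, 4↦1, 5↦10, 6↦10, 7↦1, 8↦5, 9↦0, 10↦8]  zeros at y ∈ {2, 9}
  x = 6: [0↦9, 1↦8, 2↦9, 3↦1, 4↦6, 5↦2, 6↦0, 7↦0, 8↦2, 9↦6, 10↦1]  zeros at y ∈ {6, 7}
  x = 7: [0↦4, 1↦1, 2↦0, 3↦1, 4↦4, 5↦9, 6↦5, 7↦3, 8↦3, 9↦5, 10↦9]  zeros at y ∈ {2}
  x = 8: [0↦3, 1↦9, 2↦6, 3↦5, 4↦6, 5↦9, 6↦3, 7↦10, 8↦8, 9↦8, 10↦10]  zeros at y ∈ ∅
  x = 9: [0↦6, 1↦10, 2↦5, 3↦2, 4↦1, 5↦2, 6↦5, 7↦10, 8↦6, 9↦4, 10↦4]  zeros at y ∈ ∅
  x = 10: [0↦2, 1↦4, 2↦8, 3↦3, 4↦0, 5↦10, 6↦0, 7↦3, 8↦8, 9↦4, 10↦2]  zeros at y ∈ {4, 6}
Collecting zeros: affine points = {(0, 5), (0, 7), (3, 9), (4, 4), (4, 5), (5, 2), (5, 9), (6, 6), (6, 7), (7, 2), (10, 4), (10, 6)}.
Total count |C(F_11)_aff| = 12.


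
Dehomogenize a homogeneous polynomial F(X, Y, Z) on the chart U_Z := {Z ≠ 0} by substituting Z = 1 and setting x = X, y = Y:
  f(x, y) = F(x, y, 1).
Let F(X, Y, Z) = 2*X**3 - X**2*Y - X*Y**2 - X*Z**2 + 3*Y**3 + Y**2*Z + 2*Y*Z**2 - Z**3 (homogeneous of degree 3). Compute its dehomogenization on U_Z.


f(x, y) = 2*x**3 - x**2*y - x*y**2 - x + 3*y**3 + y**2 + 2*y - 1

On U_Z we set Z = 1. Each monomial c·X^i·Y^j·Z^k in F becomes c·x^i·y^j·1^k = c·x^i·y^j.
Substituting Z = 1: F(X, Y, 1) = 2*x**3 - x**2*y - x*y**2 - x + 3*y**3 + y**2 + 2*y - 1.
Note: deg(f) ≤ deg(F) = 3; strict inequality happens when F is divisible by Z (lost terms).


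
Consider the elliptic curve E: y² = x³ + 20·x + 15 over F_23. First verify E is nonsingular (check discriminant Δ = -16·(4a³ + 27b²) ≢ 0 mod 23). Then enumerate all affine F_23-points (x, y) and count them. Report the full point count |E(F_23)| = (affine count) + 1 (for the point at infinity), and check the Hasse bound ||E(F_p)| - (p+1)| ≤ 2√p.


Affine points = {(1, 6), (1, 17), (6, 11), (6, 12), (9, 2), (9, 21), (11, 5), (11, 18), (14, 7), (14, 16), (17, 1), (17, 22), (19, 3), (19, 20), (21, 6), (21, 17)}; affine count = 16; |E(F_23)| = 17.

Discriminant check: Δ ∝ 4a³ + 27b² = 4·20³ + 27·15² = 4·8000 + 27·225 ≡ 10 (mod 23). Nonzero ⇒ E is nonsingular.
For each x ∈ F_23, compute rhs = x³ + 20·x + 15 mod 23, then count y ∈ F_23 with y² ≡ rhs.
  x = 0: rhs = 15, matching y values: none (0 points).
  x = 1: rhs = 13, matching y values: 6, 17 (2 points).
  x = 2: rhs = 17, matching y values: none (0 points).
  x = 3: rhs = 10, matching y values: none (0 points).
  x = 4: rhs = 21, matching y values: none (0 points).
  x = 5: rhs = 10, matching y values: none (0 points).
  x = 6: rhs = 6, matching y values: 11, 12 (2 points).
  x = 7: rhs = 15, matching y values: none (0 points).
  x = 8: rhs = 20, matching y values: none (0 points).
  x = 9: rhs = 4, matching y values: 2, 21 (2 points).
  x = 10: rhs = 19, matching y values: none (0 points).
  x = 11: rhs = 2, matching y values: 5, 18 (2 points).
  x = 12: rhs = 5, matching y values: none (0 points).
  x = 13: rhs = 11, matching y values: none (0 points).
  x = 14: rhs = 3, matching y values: 7, 16 (2 points).
  x = 15: rhs = 10, matching y values: none (0 points).
  x = 16: rhs = 15, matching y values: none (0 points).
  x = 17: rhs = 1, matching y values: 1, 22 (2 points).
  x = 18: rhs = 20, matching y values: none (0 points).
  x = 19: rhs = 9, matching y values: 3, 20 (2 points).
  x = 20: rhs = 20, matching y values: none (0 points).
  x = 21: rhs = 13, matching y values: 6, 17 (2 points).
  x = 22: rhs = 17, matching y values: none (0 points).
Total affine count: 16.
Full point count |E(F_23)| = 16 + 1 = 17.
Hasse bound: |17 − (23+1)| = |-7| = 7 ≤ 2√23 ≈ 9.5917 ✓.


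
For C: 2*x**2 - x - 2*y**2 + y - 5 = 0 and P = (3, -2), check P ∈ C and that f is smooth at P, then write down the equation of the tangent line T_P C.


Tangent line at P: 11*x + 9*y - 15 = 0.

Step 1: f(3, -2) = 0, so P lies on C.
Step 2: partial derivatives
  f_x(x, y) = 4*x - 1, f_y(x, y) = 1 - 4*y.
  f_x(P) = 11, f_y(P) = 9 (gradient nonzero, so P is smooth).
Step 3: tangent line at P: 11·(x − 3) + 9·(y − -2) = 0.
Expanding: 11*x + 9*y - 15 = 0.


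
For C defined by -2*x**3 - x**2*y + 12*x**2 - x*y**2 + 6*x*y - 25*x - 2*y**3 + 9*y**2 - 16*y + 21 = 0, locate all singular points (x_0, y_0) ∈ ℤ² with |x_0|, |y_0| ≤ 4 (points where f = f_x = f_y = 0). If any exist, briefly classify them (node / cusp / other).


Singular points: {(2, 1)}; classification: node.

Compute partial derivatives:
  f_x = -6*x**2 - 2*x*y + 24*x - y**2 + 6*y - 25.
  f_y = -x**2 - 2*x*y + 6*x - 6*y**2 + 18*y - 16.
Scan x_0 ∈ {−4, ..., 4}. For each x_0, f_y(x_0, y) is a polynomial in y; find its integer roots y ∈ {−4, ..., 4}, then test f_x and f at those candidates.
  x = -4: f_y(-4, y) = -6*y**2 + 26*y - 56; no integer root y with |y| ≤ 4.
  x = -3: f_y(-3, y) = -6*y**2 + 24*y - 43; no integer root y with |y| ≤ 4.
  x = -2: f_y(-2, y) = -6*y**2 + 22*y - 32; no integer root y with |y| ≤ 4.
  x = -1: f_y(-1, y) = -6*y**2 + 20*y - 23; no integer root y with |y| ≤ 4.
  x = 0: f_y(0, y) = -6*y**2 + 18*y - 16; no integer root y with |y| ≤ 4.
  x = 1: f_y(1, y) = -6*y**2 + 16*y - 11; no integer root y with |y| ≤ 4.
  x = 2: f_y(2, y) = -6*y**2 + 14*y - 8; vanishes at y ∈ {1}. (2, 1): f_x = 0, f = 0 — SINGULAR.
  x = 3: f_y(3, y) = -6*y**2 + 12*y - 7; no integer root y with |y| ≤ 4.
  x = 4: f_y(4, y) = -6*y**2 + 10*y - 8; no integer root y with |y| ≤ 4.
Only singular point on the grid: (2, 1).
Classify: substitute x = 2 + u, y = 1 + v and expand: f = -2*u**3 - u**2*v - u**2 - u*v**2 - 2*v**3 + v**2.
No constant or linear terms (consistent with a singular point). Quadratic part: -u**2 + v**2. Cubic part: -2*u**3 - u**2*v - u*v**2 - 2*v**3.
The quadratic part v**2 - u**2 = (v − u)(v + u) splits into two distinct linear factors, so there are two distinct tangent lines y − 1 = ±(x − 2) — this is a node (ordinary double point).
Classification: node.


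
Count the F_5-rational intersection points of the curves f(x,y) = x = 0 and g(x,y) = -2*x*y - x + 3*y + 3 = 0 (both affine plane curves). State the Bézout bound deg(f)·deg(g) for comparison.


Common zeros: {(0, 4)}; count = 1; Bézout bound = 2.

deg(f) = 1, deg(g) = 2, so Bézout bound = 2.
Scan x ∈ F_5. For each x, list the y ∈ F_5 with f(x, y) ≡ 0 and those with g(x, y) ≡ 0 (mod 5); the common zeros in that column are the intersection.
  x = 0: f ≡ 0 at y ∈ {0, 1, 2, 3, 4}; g ≡ 0 at y ∈ {4}; common: {4}.
  x = 1: f ≡ 0 at y ∈ ∅; g ≡ 0 at y ∈ {3}; common: ∅.
  x = 2: f ≡ 0 at y ∈ ∅; g ≡ 0 at y ∈ {1}; common: ∅.
  x = 3: f ≡ 0 at y ∈ ∅; g ≡ 0 at y ∈ {0}; common: ∅.
  x = 4: f ≡ 0 at y ∈ ∅; g ≡ 0 at y ∈ ∅; common: ∅.
Collecting: common zeros = {(0, 4)}, so the count is 1.
Comparison with the Bézout bound: 1 ≤ 2 = deg(f)·deg(g), as expected for curves with no common component (the affine F_5-count falls short of the bound because intersections may lie at infinity, over extension fields, or carry multiplicity).


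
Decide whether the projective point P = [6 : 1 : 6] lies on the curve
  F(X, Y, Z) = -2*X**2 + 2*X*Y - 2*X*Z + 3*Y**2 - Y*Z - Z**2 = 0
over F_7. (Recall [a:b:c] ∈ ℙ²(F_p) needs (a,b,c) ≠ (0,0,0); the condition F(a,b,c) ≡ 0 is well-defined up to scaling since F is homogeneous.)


F(6,1,6) ≡ 4 (mod 7); P is NOT on the curve.

Evaluate F(6, 1, 6) term-by-term (mod 7).
  -2*X**2 ↦ -2·36·1·1 = -72
  2*X*Y ↦ 2·6·1·1 = 12
  -2*X*Z ↦ -2·6·1·6 = -72
  3*Y**2 ↦ 3·1·1·1 = 3
  -Y*Z ↦ -1·1·1·6 = -6
  -Z**2 ↦ -1·1·1·36 = -36
Sum: F(6, 1, 6) = (-72) + (12) + (-72) + (3) + (-6) + (-36) = -171.
Reducing mod 7: -171 ≡ 4 (mod 7).
Since F(a, b, c) ≡ 4 ≠ 0 (mod 7), P does NOT lie on the curve.


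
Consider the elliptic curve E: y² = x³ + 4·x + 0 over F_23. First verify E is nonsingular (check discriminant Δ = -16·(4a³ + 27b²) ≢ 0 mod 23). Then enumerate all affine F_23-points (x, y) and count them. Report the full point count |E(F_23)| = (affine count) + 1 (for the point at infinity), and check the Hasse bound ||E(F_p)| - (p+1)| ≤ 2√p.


Affine points = {(0, 0), (2, 4), (2, 19), (3, 4), (3, 19), (7, 7), (7, 16), (9, 11), (9, 12), (11, 8), (11, 15), (13, 8), (13, 15), (15, 10), (15, 13), (17, 6), (17, 17), (18, 4), (18, 19), (19, 9), (19, 14), (22, 8), (22, 15)}; affine count = 23; |E(F_23)| = 24.

Discriminant check: Δ ∝ 4a³ + 27b² = 4·4³ + 27·0² = 4·64 + 27·0 ≡ 3 (mod 23). Nonzero ⇒ E is nonsingular.
For each x ∈ F_23, compute rhs = x³ + 4·x + 0 mod 23, then count y ∈ F_23 with y² ≡ rhs.
  x = 0: rhs = 0, matching y values: 0 (1 points).
  x = 1: rhs = 5, matching y values: none (0 points).
  x = 2: rhs = 16, matching y values: 4, 19 (2 points).
  x = 3: rhs = 16, matching y values: 4, 19 (2 points).
  x = 4: rhs = 11, matching y values: none (0 points).
  x = 5: rhs = 7, matching y values: none (0 points).
  x = 6: rhs = 10, matching y values: none (0 points).
  x = 7: rhs = 3, matching y values: 7, 16 (2 points).
  x = 8: rhs = 15, matching y values: none (0 points).
  x = 9: rhs = 6, matching y values: 11, 12 (2 points).
  x = 10: rhs = 5, matching y values: none (0 points).
  x = 11: rhs = 18, matching y values: 8, 15 (2 points).
  x = 12: rhs = 5, matching y values: none (0 points).
  x = 13: rhs = 18, matching y values: 8, 15 (2 points).
  x = 14: rhs = 17, matching y values: none (0 points).
  x = 15: rhs = 8, matching y values: 10, 13 (2 points).
  x = 16: rhs = 20, matching y values: none (0 points).
  x = 17: rhs = 13, matching y values: 6, 17 (2 points).
  x = 18: rhs = 16, matching y values: 4, 19 (2 points).
  x = 19: rhs = 12, matching y values: 9, 14 (2 points).
  x = 20: rhs = 7, matching y values: none (0 points).
  x = 21: rhs = 7, matching y values: none (0 points).
  x = 22: rhs = 18, matching y values: 8, 15 (2 points).
Total affine count: 23.
Full point count |E(F_23)| = 23 + 1 = 24.
Hasse bound: |24 − (23+1)| = |0| = 0 ≤ 2√23 ≈ 9.5917 ✓.


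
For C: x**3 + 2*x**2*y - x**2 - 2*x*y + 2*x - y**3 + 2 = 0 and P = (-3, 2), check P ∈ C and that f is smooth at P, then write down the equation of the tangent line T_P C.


Tangent line at P: 7*x + 12*y - 3 = 0.

Step 1: f(-3, 2) = 0, so P lies on C.
Step 2: partial derivatives
  f_x(x, y) = 3*x**2 + 4*x*y - 2*x - 2*y + 2, f_y(x, y) = 2*x**2 - 2*x - 3*y**2.
  f_x(P) = 7, f_y(P) = 12 (gradient nonzero, so P is smooth).
Step 3: tangent line at P: 7·(x − -3) + 12·(y − 2) = 0.
Expanding: 7*x + 12*y - 3 = 0.


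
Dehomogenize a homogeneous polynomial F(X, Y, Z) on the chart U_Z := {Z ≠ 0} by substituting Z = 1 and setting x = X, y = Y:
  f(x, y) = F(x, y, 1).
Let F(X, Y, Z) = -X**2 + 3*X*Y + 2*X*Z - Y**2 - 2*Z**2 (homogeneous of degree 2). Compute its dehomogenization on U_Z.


f(x, y) = -x**2 + 3*x*y + 2*x - y**2 - 2

On U_Z we set Z = 1. Each monomial c·X^i·Y^j·Z^k in F becomes c·x^i·y^j·1^k = c·x^i·y^j.
Substituting Z = 1: F(X, Y, 1) = -x**2 + 3*x*y + 2*x - y**2 - 2.
Note: deg(f) ≤ deg(F) = 2; strict inequality happens when F is divisible by Z (lost terms).


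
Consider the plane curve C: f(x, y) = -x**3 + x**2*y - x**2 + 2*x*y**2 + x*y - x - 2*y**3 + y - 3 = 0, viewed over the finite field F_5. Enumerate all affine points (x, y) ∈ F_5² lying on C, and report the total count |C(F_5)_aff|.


Affine F_5-points: {(1, 4), (3, 1), (4, 1)}; count = 3.

For each of the 25 pairs (x, y) ∈ F_5², evaluate f(x, y) mod 5. Record the zeros.
  x = 0: [0↦2, 1↦1, 2↦3, 3↦1, 4↦3]  zeros at y ∈ ∅
  x = 1: [0↦4, 1↦2, 2↦2, 3↦2, 4↦0]  zeros at y ∈ {4}
  x = 2: [0↦3, 1↦2, 2↦2, 3↦1, 4↦2]  zeros at y ∈ ∅
  x = 3: [0↦3, 1↦0, 2↦2, 3↦2, 4↦3]  zeros at y ∈ {1}
  x = 4: [0↦3, 1↦0, 2↦1, 3↦4, 4↦2]  zeros at y ∈ {1}
Collecting zeros: affine points = {(1, 4), (3, 1), (4, 1)}.
Total count |C(F_5)_aff| = 3.


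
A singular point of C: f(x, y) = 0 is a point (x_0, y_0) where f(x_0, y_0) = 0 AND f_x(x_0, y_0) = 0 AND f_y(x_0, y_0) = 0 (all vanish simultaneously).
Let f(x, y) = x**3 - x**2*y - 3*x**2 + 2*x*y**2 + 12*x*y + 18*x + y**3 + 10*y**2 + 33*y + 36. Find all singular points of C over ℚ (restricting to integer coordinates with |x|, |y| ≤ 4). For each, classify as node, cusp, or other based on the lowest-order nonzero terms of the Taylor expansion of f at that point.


Singular points: {(0, -3)}; classification: cusp.

Compute partial derivatives:
  f_x = 3*x**2 - 2*x*y - 6*x + 2*y**2 + 12*y + 18.
  f_y = -x**2 + 4*x*y + 12*x + 3*y**2 + 20*y + 33.
Scan x_0 ∈ {−4, ..., 4}. For each x_0, f_y(x_0, y) is a polynomial in y; find its integer roots y ∈ {−4, ..., 4}, then test f_x and f at those candidates.
  x = -4: f_y(-4, y) = 3*y**2 + 4*y - 31; no integer root y with |y| ≤ 4.
  x = -3: f_y(-3, y) = 3*y**2 + 8*y - 12; no integer root y with |y| ≤ 4.
  x = -2: f_y(-2, y) = 3*y**2 + 12*y + 5; no integer root y with |y| ≤ 4.
  x = -1: f_y(-1, y) = 3*y**2 + 16*y + 20; vanishes at y ∈ {-2}. (-1, -2): f_x = 7 ≠ 0.
  x = 0: f_y(0, y) = 3*y**2 + 20*y + 33; vanishes at y ∈ {-3}. (0, -3): f_x = 0, f = 0 — SINGULAR.
  x = 1: f_y(1, y) = 3*y**2 + 24*y + 44; no integer root y with |y| ≤ 4.
  x = 2: f_y(2, y) = 3*y**2 + 28*y + 53; no integer root y with |y| ≤ 4.
  x = 3: f_y(3, y) = 3*y**2 + 32*y + 60; no integer root y with |y| ≤ 4.
  x = 4: f_y(4, y) = 3*y**2 + 36*y + 65; no integer root y with |y| ≤ 4.
Only singular point on the grid: (0, -3).
Classify: substitute x = 0 + u, y = -3 + v and expand: f = u**3 - u**2*v + 2*u*v**2 + v**3 + v**2.
No constant or linear terms (consistent with a singular point). Quadratic part: v**2. Cubic part: u**3 - u**2*v + 2*u*v**2 + v**3.
The quadratic part v**2 is a perfect square, so there is a single (double) tangent line v = 0, i.e. y = -3. Restricting the cubic part to that line (v = 0) leaves u**3 ≠ 0, so f is not divisible by v and the branch is v² ≈ -u**3 to lowest order — this is a cusp.
Classification: cusp.


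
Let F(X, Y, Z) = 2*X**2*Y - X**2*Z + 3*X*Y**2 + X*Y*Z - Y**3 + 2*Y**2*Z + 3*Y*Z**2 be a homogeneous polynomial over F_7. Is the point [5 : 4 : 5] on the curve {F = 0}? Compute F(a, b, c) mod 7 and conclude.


F(5,4,5) ≡ 6 (mod 7); P is NOT on the curve.

Evaluate F(5, 4, 5) term-by-term (mod 7).
  2*X**2*Y ↦ 2·25·4·1 = 200
  -X**2*Z ↦ -1·25·1·5 = -125
  3*X*Y**2 ↦ 3·5·16·1 = 240
  X*Y*Z ↦ 1·5·4·5 = 100
  -Y**3 ↦ -1·1·64·1 = -64
  2*Y**2*Z ↦ 2·1·16·5 = 160
  3*Y*Z**2 ↦ 3·1·4·25 = 300
Sum: F(5, 4, 5) = (200) + (-125) + (240) + (100) + (-64) + (160) + (300) = 811.
Reducing mod 7: 811 ≡ 6 (mod 7).
Since F(a, b, c) ≡ 6 ≠ 0 (mod 7), P does NOT lie on the curve.


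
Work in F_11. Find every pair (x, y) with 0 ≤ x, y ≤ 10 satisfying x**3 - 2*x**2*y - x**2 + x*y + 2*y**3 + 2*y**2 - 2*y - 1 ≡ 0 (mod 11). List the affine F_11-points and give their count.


Affine F_11-points: {(1, 1), (2, 2), (2, 9), (2, 10), (3, 7), (4, 2), (4, 9), (4, 10), (5, 0), (6, 6), (9, 4), (10, 2)}; count = 12.

For each of the 121 pairs (x, y) ∈ F_11², evaluate f(x, y) mod 11. Record the zeros.
  x = 0: [0↦10, 1↦1, 2↦8, 3↦10, 4↦8, 5↦3, 6↦7, 7↦10, 8↦2, 9↦6, 10↦1]  zeros at y ∈ ∅
  x = 1: [0↦10, 1↦0, 2↦6, 3↦7, 4↦4, 5↦9, 6↦1, 7↦3, 8↦5, 9↦8, 10↦2]  zeros at y ∈ {1}
  x = 2: [0↦3, 1↦10, 2↦0, 3↦7, 4↦10, 5↦10, 6↦8, 7↦5, 8↦2, 9↦0, 10↦0]  zeros at y ∈ {2, 9, 10}
  x = 3: [0↦6, 1↦4, 2↦7, 3↦5, 4↦10, 5↦1, 6↦1, 7↦0, 8↦10, 9↦10, 10↦1]  zeros at y ∈ {7}
  x = 4: [0↦3, 1↦10, 2↦0, 3↦7, 4↦10, 5↦10, 6↦8, 7↦5, 8↦2, 9↦0, 10↦0]  zeros at y ∈ {2, 9, 10}
  x = 5: [0↦0, 1↦1, 2↦7, 3↦8, 4↦5, 5↦10, 6↦2, 7↦4, 8↦6, 9↦9, 10↦3]  zeros at y ∈ {0}
  x = 6: [0↦3, 1↦5, 2↦1, 3↦3, 4↦1, 5↦7, 6↦0, 7↦3, 8↦6, 9↦10, 10↦5]  zeros at y ∈ {6}
  x = 7: [0↦7, 1↦6, 2↦10, 3↦9, 4↦4, 5↦7, 6↦8, 7↦8, 8↦8, 9↦9, 10↦1]  zeros at y ∈ ∅
  x = 8: [0↦7, 1↦10, 2↦7, 3↦10, 4↦9, 5↦5, 6↦10, 7↦3, 8↦7, 9↦1, 10↦8]  zeros at y ∈ ∅
  x = 9: [0↦9, 1↦1, 2↦9, 3↦1, 4↦0, 5↦7, 6↦1, 7↦5, 8↦9, 9↦3, 10↦10]  zeros at y ∈ {4}
  x = 10: [0↦8, 1↦7, 2↦0, 3↦10, 4↦5, 5↦8, 6↦9, 7↦9, 8↦9, 9↦10, 10↦2]  zeros at y ∈ {2}
Collecting zeros: affine points = {(1, 1), (2, 2), (2, 9), (2, 10), (3, 7), (4, 2), (4, 9), (4, 10), (5, 0), (6, 6), (9, 4), (10, 2)}.
Total count |C(F_11)_aff| = 12.


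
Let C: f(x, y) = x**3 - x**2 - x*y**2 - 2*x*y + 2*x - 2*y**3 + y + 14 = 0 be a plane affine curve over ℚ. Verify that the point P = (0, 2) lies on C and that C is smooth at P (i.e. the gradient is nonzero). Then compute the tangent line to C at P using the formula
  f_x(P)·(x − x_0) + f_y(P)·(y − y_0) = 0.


Tangent line at P: -6*x - 23*y + 46 = 0.

Step 1: f(0, 2) = 0, so P lies on C.
Step 2: partial derivatives
  f_x(x, y) = 3*x**2 - 2*x - y**2 - 2*y + 2, f_y(x, y) = -2*x*y - 2*x - 6*y**2 + 1.
  f_x(P) = -6, f_y(P) = -23 (gradient nonzero, so P is smooth).
Step 3: tangent line at P: -6·(x − 0) + -23·(y − 2) = 0.
Expanding: -6*x - 23*y + 46 = 0.


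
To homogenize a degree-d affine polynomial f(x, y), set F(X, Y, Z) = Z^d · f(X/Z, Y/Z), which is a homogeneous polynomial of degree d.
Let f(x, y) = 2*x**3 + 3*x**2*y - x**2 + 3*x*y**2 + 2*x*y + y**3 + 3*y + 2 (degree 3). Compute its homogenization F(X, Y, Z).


F(X, Y, Z) = 2*X**3 + 3*X**2*Y - X**2*Z + 3*X*Y**2 + 2*X*Y*Z + Y**3 + 3*Y*Z**2 + 2*Z**3

deg(f) = 3.
Substitute x = X/Z, y = Y/Z into f, then multiply by Z^3.
  monomial 2·x^3·y^0 ↦ 2·X^3·Y^0·Z^0.
  monomial 3·x^2·y^1 ↦ 3·X^2·Y^1·Z^0.
  monomial -1·x^2·y^0 ↦ -1·X^2·Y^0·Z^1.
  monomial 3·x^1·y^2 ↦ 3·X^1·Y^2·Z^0.
  monomial 2·x^1·y^1 ↦ 2·X^1·Y^1·Z^1.
  monomial 1·x^0·y^3 ↦ 1·X^0·Y^3·Z^0.
  monomial 3·x^0·y^1 ↦ 3·X^0·Y^1·Z^2.
  monomial 2·x^0·y^0 ↦ 2·X^0·Y^0·Z^3.
Collecting: F(X, Y, Z) = 2*X**3 + 3*X**2*Y - X**2*Z + 3*X*Y**2 + 2*X*Y*Z + Y**3 + 3*Y*Z**2 + 2*Z**3.


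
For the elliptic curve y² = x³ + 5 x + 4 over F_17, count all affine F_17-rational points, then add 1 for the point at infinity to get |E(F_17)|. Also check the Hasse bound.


Affine points = {(0, 2), (0, 15), (5, 1), (5, 16), (7, 5), (7, 12), (9, 8), (9, 9), (10, 0), (11, 8), (11, 9), (14, 8), (14, 9), (16, 7), (16, 10)}; affine count = 15; |E(F_17)| = 16.

Discriminant check: Δ ∝ 4a³ + 27b² = 4·5³ + 27·4² = 4·125 + 27·16 ≡ 14 (mod 17). Nonzero ⇒ E is nonsingular.
For each x ∈ F_17, compute rhs = x³ + 5·x + 4 mod 17, then count y ∈ F_17 with y² ≡ rhs.
  x = 0: rhs = 4, matching y values: 2, 15 (2 points).
  x = 1: rhs = 10, matching y values: none (0 points).
  x = 2: rhs = 5, matching y values: none (0 points).
  x = 3: rhs = 12, matching y values: none (0 points).
  x = 4: rhs = 3, matching y values: none (0 points).
  x = 5: rhs = 1, matching y values: 1, 16 (2 points).
  x = 6: rhs = 12, matching y values: none (0 points).
  x = 7: rhs = 8, matching y values: 5, 12 (2 points).
  x = 8: rhs = 12, matching y values: none (0 points).
  x = 9: rhs = 13, matching y values: 8, 9 (2 points).
  x = 10: rhs = 0, matching y values: 0 (1 points).
  x = 11: rhs = 13, matching y values: 8, 9 (2 points).
  x = 12: rhs = 7, matching y values: none (0 points).
  x = 13: rhs = 5, matching y values: none (0 points).
  x = 14: rhs = 13, matching y values: 8, 9 (2 points).
  x = 15: rhs = 3, matching y values: none (0 points).
  x = 16: rhs = 15, matching y values: 7, 10 (2 points).
Total affine count: 15.
Full point count |E(F_17)| = 15 + 1 = 16.
Hasse bound: |16 − (17+1)| = |-2| = 2 ≤ 2√17 ≈ 8.2462 ✓.


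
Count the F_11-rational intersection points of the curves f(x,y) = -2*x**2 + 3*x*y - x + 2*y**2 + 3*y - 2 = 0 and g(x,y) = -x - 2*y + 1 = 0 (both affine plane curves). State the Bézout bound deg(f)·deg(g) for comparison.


Common zeros: {(0, 6), (3, 10)}; count = 2; Bézout bound = 2.

deg(f) = 2, deg(g) = 1, so Bézout bound = 2.
Scan x ∈ F_11. For each x, list the y ∈ F_11 with f(x, y) ≡ 0 and those with g(x, y) ≡ 0 (mod 11); the common zeros in that column are the intersection.
  x = 0: f ≡ 0 at y ∈ {6, 9}; g ≡ 0 at y ∈ {6}; common: {6}.
  x = 1: f ≡ 0 at y ∈ ∅; g ≡ 0 at y ∈ {0}; common: ∅.
  x = 2: f ≡ 0 at y ∈ {3, 9}; g ≡ 0 at y ∈ {5}; common: ∅.
  x = 3: f ≡ 0 at y ∈ {6, 10}; g ≡ 0 at y ∈ {10}; common: {10}.
  x = 4: f ≡ 0 at y ∈ {2, 7}; g ≡ 0 at y ∈ {4}; common: ∅.
  x = 5: f ≡ 0 at y ∈ ∅; g ≡ 0 at y ∈ {9}; common: ∅.
  x = 6: f ≡ 0 at y ∈ {7, 10}; g ≡ 0 at y ∈ {3}; common: ∅.
  x = 7: f ≡ 0 at y ∈ ∅; g ≡ 0 at y ∈ {8}; common: ∅.
  x = 8: f ≡ 0 at y ∈ ∅; g ≡ 0 at y ∈ {2}; common: ∅.
  x = 9: f ≡ 0 at y ∈ ∅; g ≡ 0 at y ∈ {7}; common: ∅.
  x = 10: f ≡ 0 at y ∈ ∅; g ≡ 0 at y ∈ {1}; common: ∅.
Collecting: common zeros = {(0, 6), (3, 10)}, so the count is 2.
Comparison with the Bézout bound: 2 ≤ 2 = deg(f)·deg(g), as expected for curves with no common component (the bound is attained).


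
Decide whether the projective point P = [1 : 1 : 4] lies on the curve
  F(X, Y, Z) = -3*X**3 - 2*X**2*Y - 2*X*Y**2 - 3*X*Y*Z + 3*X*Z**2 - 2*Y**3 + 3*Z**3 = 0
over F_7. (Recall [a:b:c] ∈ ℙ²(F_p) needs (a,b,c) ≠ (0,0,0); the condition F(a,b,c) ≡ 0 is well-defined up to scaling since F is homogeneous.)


F(1,1,4) ≡ 2 (mod 7); P is NOT on the curve.

Evaluate F(1, 1, 4) term-by-term (mod 7).
  -3*X**3 ↦ -3·1·1·1 = -3
  -2*X**2*Y ↦ -2·1·1·1 = -2
  -2*X*Y**2 ↦ -2·1·1·1 = -2
  -3*X*Y*Z ↦ -3·1·1·4 = -12
  3*X*Z**2 ↦ 3·1·1·16 = 48
  -2*Y**3 ↦ -2·1·1·1 = -2
  3*Z**3 ↦ 3·1·1·64 = 192
Sum: F(1, 1, 4) = (-3) + (-2) + (-2) + (-12) + (48) + (-2) + (192) = 219.
Reducing mod 7: 219 ≡ 2 (mod 7).
Since F(a, b, c) ≡ 2 ≠ 0 (mod 7), P does NOT lie on the curve.


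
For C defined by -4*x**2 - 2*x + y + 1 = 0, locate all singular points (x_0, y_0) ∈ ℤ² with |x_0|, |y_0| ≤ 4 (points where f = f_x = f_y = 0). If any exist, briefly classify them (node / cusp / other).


No singular points in the scanned grid; C is smooth there.

Compute partial derivatives:
  f_x = -8*x - 2.
  f_y = 1.
f_y = 1 is a nonzero constant, so f_y never vanishes: no point (x, y) can satisfy f = f_x = f_y = 0. In particular no (x, y) ∈ {−4, ..., 4}² is singular; the curve is smooth.


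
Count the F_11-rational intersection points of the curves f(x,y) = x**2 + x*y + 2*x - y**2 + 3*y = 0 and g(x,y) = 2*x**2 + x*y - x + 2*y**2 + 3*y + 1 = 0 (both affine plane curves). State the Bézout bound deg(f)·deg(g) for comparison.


Common zeros: {(9, 0)}; count = 1; Bézout bound = 4.

deg(f) = 2, deg(g) = 2, so Bézout bound = 4.
Scan x ∈ F_11. For each x, list the y ∈ F_11 with f(x, y) ≡ 0 and those with g(x, y) ≡ 0 (mod 11); the common zeros in that column are the intersection.
  x = 0: f ≡ 0 at y ∈ {0, 3}; g ≡ 0 at y ∈ {5, 10}; common: ∅.
  x = 1: f ≡ 0 at y ∈ ∅; g ≡ 0 at y ∈ {10}; common: ∅.
  x = 2: f ≡ 0 at y ∈ ∅; g ≡ 0 at y ∈ ∅; common: ∅.
  x = 3: f ≡ 0 at y ∈ ∅; g ≡ 0 at y ∈ ∅; common: ∅.
  x = 4: f ≡ 0 at y ∈ ∅; g ≡ 0 at y ∈ {6, 7}; common: ∅.
  x = 5: f ≡ 0 at y ∈ ∅; g ≡ 0 at y ∈ {3, 4}; common: ∅.
  x = 6: f ≡ 0 at y ∈ {3, 6}; g ≡ 0 at y ∈ ∅; common: ∅.
  x = 7: f ≡ 0 at y ∈ {5}; g ≡ 0 at y ∈ ∅; common: ∅.
  x = 8: f ≡ 0 at y ∈ {5, 6}; g ≡ 0 at y ∈ {0}; common: ∅.
  x = 9: f ≡ 0 at y ∈ {0, 1}; g ≡ 0 at y ∈ {0, 5}; common: {0}.
  x = 10: f ≡ 0 at y ∈ {1}; g ≡ 0 at y ∈ {4, 6}; common: ∅.
Collecting: common zeros = {(9, 0)}, so the count is 1.
Comparison with the Bézout bound: 1 ≤ 4 = deg(f)·deg(g), as expected for curves with no common component (the affine F_11-count falls short of the bound because intersections may lie at infinity, over extension fields, or carry multiplicity).
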